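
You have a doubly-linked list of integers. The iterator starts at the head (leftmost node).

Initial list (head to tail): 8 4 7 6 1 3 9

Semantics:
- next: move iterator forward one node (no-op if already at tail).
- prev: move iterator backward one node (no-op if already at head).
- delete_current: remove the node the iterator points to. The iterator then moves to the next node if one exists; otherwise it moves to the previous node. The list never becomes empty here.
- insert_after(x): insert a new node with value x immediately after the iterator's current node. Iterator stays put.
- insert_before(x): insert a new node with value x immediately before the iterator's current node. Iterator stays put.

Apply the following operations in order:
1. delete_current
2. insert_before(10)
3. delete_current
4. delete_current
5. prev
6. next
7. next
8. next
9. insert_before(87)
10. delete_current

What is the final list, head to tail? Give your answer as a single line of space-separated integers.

Answer: 10 6 1 87 9

Derivation:
After 1 (delete_current): list=[4, 7, 6, 1, 3, 9] cursor@4
After 2 (insert_before(10)): list=[10, 4, 7, 6, 1, 3, 9] cursor@4
After 3 (delete_current): list=[10, 7, 6, 1, 3, 9] cursor@7
After 4 (delete_current): list=[10, 6, 1, 3, 9] cursor@6
After 5 (prev): list=[10, 6, 1, 3, 9] cursor@10
After 6 (next): list=[10, 6, 1, 3, 9] cursor@6
After 7 (next): list=[10, 6, 1, 3, 9] cursor@1
After 8 (next): list=[10, 6, 1, 3, 9] cursor@3
After 9 (insert_before(87)): list=[10, 6, 1, 87, 3, 9] cursor@3
After 10 (delete_current): list=[10, 6, 1, 87, 9] cursor@9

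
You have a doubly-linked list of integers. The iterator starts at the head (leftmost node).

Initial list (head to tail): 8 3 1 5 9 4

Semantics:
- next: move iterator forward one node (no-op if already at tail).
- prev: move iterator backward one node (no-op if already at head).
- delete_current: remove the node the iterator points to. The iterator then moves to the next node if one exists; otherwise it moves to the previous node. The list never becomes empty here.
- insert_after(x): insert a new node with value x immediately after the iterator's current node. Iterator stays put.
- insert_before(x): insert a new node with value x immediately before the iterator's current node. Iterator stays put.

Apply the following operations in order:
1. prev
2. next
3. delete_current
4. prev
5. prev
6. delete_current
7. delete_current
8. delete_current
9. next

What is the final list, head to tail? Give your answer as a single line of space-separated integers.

After 1 (prev): list=[8, 3, 1, 5, 9, 4] cursor@8
After 2 (next): list=[8, 3, 1, 5, 9, 4] cursor@3
After 3 (delete_current): list=[8, 1, 5, 9, 4] cursor@1
After 4 (prev): list=[8, 1, 5, 9, 4] cursor@8
After 5 (prev): list=[8, 1, 5, 9, 4] cursor@8
After 6 (delete_current): list=[1, 5, 9, 4] cursor@1
After 7 (delete_current): list=[5, 9, 4] cursor@5
After 8 (delete_current): list=[9, 4] cursor@9
After 9 (next): list=[9, 4] cursor@4

Answer: 9 4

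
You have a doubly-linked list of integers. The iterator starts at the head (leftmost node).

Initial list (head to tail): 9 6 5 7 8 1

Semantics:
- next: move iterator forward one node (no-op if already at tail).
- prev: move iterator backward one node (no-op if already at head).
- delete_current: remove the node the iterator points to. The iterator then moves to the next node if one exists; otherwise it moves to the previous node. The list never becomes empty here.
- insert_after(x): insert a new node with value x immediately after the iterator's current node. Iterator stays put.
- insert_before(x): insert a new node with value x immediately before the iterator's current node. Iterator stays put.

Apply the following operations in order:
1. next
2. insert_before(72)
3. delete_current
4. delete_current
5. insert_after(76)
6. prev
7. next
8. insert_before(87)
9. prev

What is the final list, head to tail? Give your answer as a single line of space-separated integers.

Answer: 9 72 87 7 76 8 1

Derivation:
After 1 (next): list=[9, 6, 5, 7, 8, 1] cursor@6
After 2 (insert_before(72)): list=[9, 72, 6, 5, 7, 8, 1] cursor@6
After 3 (delete_current): list=[9, 72, 5, 7, 8, 1] cursor@5
After 4 (delete_current): list=[9, 72, 7, 8, 1] cursor@7
After 5 (insert_after(76)): list=[9, 72, 7, 76, 8, 1] cursor@7
After 6 (prev): list=[9, 72, 7, 76, 8, 1] cursor@72
After 7 (next): list=[9, 72, 7, 76, 8, 1] cursor@7
After 8 (insert_before(87)): list=[9, 72, 87, 7, 76, 8, 1] cursor@7
After 9 (prev): list=[9, 72, 87, 7, 76, 8, 1] cursor@87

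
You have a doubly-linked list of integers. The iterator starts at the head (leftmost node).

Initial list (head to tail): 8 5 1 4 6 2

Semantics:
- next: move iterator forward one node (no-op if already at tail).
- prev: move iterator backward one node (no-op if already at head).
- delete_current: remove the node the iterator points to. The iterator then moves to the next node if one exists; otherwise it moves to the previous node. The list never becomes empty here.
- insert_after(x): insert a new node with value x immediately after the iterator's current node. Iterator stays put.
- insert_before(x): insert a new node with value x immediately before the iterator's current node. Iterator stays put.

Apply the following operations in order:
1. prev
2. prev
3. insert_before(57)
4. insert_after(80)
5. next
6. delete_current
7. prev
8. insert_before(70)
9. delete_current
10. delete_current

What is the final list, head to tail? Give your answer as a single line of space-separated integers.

Answer: 57 70 1 4 6 2

Derivation:
After 1 (prev): list=[8, 5, 1, 4, 6, 2] cursor@8
After 2 (prev): list=[8, 5, 1, 4, 6, 2] cursor@8
After 3 (insert_before(57)): list=[57, 8, 5, 1, 4, 6, 2] cursor@8
After 4 (insert_after(80)): list=[57, 8, 80, 5, 1, 4, 6, 2] cursor@8
After 5 (next): list=[57, 8, 80, 5, 1, 4, 6, 2] cursor@80
After 6 (delete_current): list=[57, 8, 5, 1, 4, 6, 2] cursor@5
After 7 (prev): list=[57, 8, 5, 1, 4, 6, 2] cursor@8
After 8 (insert_before(70)): list=[57, 70, 8, 5, 1, 4, 6, 2] cursor@8
After 9 (delete_current): list=[57, 70, 5, 1, 4, 6, 2] cursor@5
After 10 (delete_current): list=[57, 70, 1, 4, 6, 2] cursor@1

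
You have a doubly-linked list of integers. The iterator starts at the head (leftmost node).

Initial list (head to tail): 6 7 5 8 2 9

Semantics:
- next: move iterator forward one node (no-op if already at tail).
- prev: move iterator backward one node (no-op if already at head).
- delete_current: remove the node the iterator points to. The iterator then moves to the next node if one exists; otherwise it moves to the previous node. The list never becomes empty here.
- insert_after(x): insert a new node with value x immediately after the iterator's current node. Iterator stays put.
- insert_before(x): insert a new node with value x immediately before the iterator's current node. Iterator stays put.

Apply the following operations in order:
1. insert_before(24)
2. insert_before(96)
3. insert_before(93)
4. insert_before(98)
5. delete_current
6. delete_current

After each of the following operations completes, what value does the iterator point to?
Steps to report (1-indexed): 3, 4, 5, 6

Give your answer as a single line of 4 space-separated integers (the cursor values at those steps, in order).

After 1 (insert_before(24)): list=[24, 6, 7, 5, 8, 2, 9] cursor@6
After 2 (insert_before(96)): list=[24, 96, 6, 7, 5, 8, 2, 9] cursor@6
After 3 (insert_before(93)): list=[24, 96, 93, 6, 7, 5, 8, 2, 9] cursor@6
After 4 (insert_before(98)): list=[24, 96, 93, 98, 6, 7, 5, 8, 2, 9] cursor@6
After 5 (delete_current): list=[24, 96, 93, 98, 7, 5, 8, 2, 9] cursor@7
After 6 (delete_current): list=[24, 96, 93, 98, 5, 8, 2, 9] cursor@5

Answer: 6 6 7 5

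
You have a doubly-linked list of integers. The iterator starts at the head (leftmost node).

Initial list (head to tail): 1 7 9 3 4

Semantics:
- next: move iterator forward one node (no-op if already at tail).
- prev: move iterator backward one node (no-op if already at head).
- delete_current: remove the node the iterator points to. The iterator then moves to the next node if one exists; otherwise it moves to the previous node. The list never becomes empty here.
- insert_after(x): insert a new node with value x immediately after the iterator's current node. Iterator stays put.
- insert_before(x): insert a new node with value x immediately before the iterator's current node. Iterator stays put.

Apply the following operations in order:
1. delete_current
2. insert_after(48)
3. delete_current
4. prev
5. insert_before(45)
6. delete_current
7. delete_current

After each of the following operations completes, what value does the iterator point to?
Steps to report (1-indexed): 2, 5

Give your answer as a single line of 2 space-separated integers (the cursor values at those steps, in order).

After 1 (delete_current): list=[7, 9, 3, 4] cursor@7
After 2 (insert_after(48)): list=[7, 48, 9, 3, 4] cursor@7
After 3 (delete_current): list=[48, 9, 3, 4] cursor@48
After 4 (prev): list=[48, 9, 3, 4] cursor@48
After 5 (insert_before(45)): list=[45, 48, 9, 3, 4] cursor@48
After 6 (delete_current): list=[45, 9, 3, 4] cursor@9
After 7 (delete_current): list=[45, 3, 4] cursor@3

Answer: 7 48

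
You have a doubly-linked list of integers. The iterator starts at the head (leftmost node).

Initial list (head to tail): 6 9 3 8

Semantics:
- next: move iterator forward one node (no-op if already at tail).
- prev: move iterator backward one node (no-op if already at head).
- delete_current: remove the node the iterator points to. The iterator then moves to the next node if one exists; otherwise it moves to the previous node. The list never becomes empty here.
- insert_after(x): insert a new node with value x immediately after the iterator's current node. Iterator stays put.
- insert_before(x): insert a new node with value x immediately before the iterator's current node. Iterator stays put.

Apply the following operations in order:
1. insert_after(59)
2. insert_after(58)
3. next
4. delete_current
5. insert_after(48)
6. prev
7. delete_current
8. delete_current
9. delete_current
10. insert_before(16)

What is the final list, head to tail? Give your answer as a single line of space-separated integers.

Answer: 16 9 3 8

Derivation:
After 1 (insert_after(59)): list=[6, 59, 9, 3, 8] cursor@6
After 2 (insert_after(58)): list=[6, 58, 59, 9, 3, 8] cursor@6
After 3 (next): list=[6, 58, 59, 9, 3, 8] cursor@58
After 4 (delete_current): list=[6, 59, 9, 3, 8] cursor@59
After 5 (insert_after(48)): list=[6, 59, 48, 9, 3, 8] cursor@59
After 6 (prev): list=[6, 59, 48, 9, 3, 8] cursor@6
After 7 (delete_current): list=[59, 48, 9, 3, 8] cursor@59
After 8 (delete_current): list=[48, 9, 3, 8] cursor@48
After 9 (delete_current): list=[9, 3, 8] cursor@9
After 10 (insert_before(16)): list=[16, 9, 3, 8] cursor@9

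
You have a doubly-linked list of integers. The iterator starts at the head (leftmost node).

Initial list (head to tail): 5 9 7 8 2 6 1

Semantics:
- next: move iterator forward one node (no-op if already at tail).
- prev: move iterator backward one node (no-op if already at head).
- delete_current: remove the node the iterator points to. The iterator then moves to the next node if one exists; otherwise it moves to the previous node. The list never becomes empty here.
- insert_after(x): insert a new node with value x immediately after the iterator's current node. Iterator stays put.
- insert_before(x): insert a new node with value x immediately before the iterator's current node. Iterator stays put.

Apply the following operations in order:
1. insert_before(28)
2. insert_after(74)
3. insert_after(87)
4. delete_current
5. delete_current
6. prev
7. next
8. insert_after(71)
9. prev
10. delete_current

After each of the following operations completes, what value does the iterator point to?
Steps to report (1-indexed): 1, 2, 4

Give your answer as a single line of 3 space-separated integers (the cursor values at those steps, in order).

After 1 (insert_before(28)): list=[28, 5, 9, 7, 8, 2, 6, 1] cursor@5
After 2 (insert_after(74)): list=[28, 5, 74, 9, 7, 8, 2, 6, 1] cursor@5
After 3 (insert_after(87)): list=[28, 5, 87, 74, 9, 7, 8, 2, 6, 1] cursor@5
After 4 (delete_current): list=[28, 87, 74, 9, 7, 8, 2, 6, 1] cursor@87
After 5 (delete_current): list=[28, 74, 9, 7, 8, 2, 6, 1] cursor@74
After 6 (prev): list=[28, 74, 9, 7, 8, 2, 6, 1] cursor@28
After 7 (next): list=[28, 74, 9, 7, 8, 2, 6, 1] cursor@74
After 8 (insert_after(71)): list=[28, 74, 71, 9, 7, 8, 2, 6, 1] cursor@74
After 9 (prev): list=[28, 74, 71, 9, 7, 8, 2, 6, 1] cursor@28
After 10 (delete_current): list=[74, 71, 9, 7, 8, 2, 6, 1] cursor@74

Answer: 5 5 87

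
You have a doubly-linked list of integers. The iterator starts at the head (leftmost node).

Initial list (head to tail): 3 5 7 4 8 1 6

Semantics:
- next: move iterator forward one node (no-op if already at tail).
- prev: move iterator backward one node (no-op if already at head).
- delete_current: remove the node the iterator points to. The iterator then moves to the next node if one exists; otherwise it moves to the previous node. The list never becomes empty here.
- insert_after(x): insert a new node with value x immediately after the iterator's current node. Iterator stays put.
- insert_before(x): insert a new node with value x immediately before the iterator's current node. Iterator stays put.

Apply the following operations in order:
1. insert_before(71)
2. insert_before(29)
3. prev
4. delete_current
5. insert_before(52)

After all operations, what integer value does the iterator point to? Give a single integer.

After 1 (insert_before(71)): list=[71, 3, 5, 7, 4, 8, 1, 6] cursor@3
After 2 (insert_before(29)): list=[71, 29, 3, 5, 7, 4, 8, 1, 6] cursor@3
After 3 (prev): list=[71, 29, 3, 5, 7, 4, 8, 1, 6] cursor@29
After 4 (delete_current): list=[71, 3, 5, 7, 4, 8, 1, 6] cursor@3
After 5 (insert_before(52)): list=[71, 52, 3, 5, 7, 4, 8, 1, 6] cursor@3

Answer: 3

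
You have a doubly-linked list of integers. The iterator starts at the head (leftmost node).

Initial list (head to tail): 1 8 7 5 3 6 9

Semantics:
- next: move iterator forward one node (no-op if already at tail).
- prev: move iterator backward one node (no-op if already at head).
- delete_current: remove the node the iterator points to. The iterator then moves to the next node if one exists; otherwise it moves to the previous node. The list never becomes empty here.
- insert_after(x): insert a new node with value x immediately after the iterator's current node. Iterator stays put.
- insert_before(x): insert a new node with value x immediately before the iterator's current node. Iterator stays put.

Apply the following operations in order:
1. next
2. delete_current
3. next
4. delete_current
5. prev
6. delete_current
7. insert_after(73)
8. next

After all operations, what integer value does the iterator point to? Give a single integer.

Answer: 73

Derivation:
After 1 (next): list=[1, 8, 7, 5, 3, 6, 9] cursor@8
After 2 (delete_current): list=[1, 7, 5, 3, 6, 9] cursor@7
After 3 (next): list=[1, 7, 5, 3, 6, 9] cursor@5
After 4 (delete_current): list=[1, 7, 3, 6, 9] cursor@3
After 5 (prev): list=[1, 7, 3, 6, 9] cursor@7
After 6 (delete_current): list=[1, 3, 6, 9] cursor@3
After 7 (insert_after(73)): list=[1, 3, 73, 6, 9] cursor@3
After 8 (next): list=[1, 3, 73, 6, 9] cursor@73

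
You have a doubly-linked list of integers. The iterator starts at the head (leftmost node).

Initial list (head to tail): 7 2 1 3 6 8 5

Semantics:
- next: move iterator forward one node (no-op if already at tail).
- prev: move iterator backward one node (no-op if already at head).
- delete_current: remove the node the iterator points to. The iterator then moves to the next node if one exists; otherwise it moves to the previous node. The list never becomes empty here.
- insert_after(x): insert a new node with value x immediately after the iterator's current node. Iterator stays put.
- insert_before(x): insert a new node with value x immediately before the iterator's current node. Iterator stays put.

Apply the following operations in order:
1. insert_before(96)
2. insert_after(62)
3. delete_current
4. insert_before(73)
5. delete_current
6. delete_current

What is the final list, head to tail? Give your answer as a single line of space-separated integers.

After 1 (insert_before(96)): list=[96, 7, 2, 1, 3, 6, 8, 5] cursor@7
After 2 (insert_after(62)): list=[96, 7, 62, 2, 1, 3, 6, 8, 5] cursor@7
After 3 (delete_current): list=[96, 62, 2, 1, 3, 6, 8, 5] cursor@62
After 4 (insert_before(73)): list=[96, 73, 62, 2, 1, 3, 6, 8, 5] cursor@62
After 5 (delete_current): list=[96, 73, 2, 1, 3, 6, 8, 5] cursor@2
After 6 (delete_current): list=[96, 73, 1, 3, 6, 8, 5] cursor@1

Answer: 96 73 1 3 6 8 5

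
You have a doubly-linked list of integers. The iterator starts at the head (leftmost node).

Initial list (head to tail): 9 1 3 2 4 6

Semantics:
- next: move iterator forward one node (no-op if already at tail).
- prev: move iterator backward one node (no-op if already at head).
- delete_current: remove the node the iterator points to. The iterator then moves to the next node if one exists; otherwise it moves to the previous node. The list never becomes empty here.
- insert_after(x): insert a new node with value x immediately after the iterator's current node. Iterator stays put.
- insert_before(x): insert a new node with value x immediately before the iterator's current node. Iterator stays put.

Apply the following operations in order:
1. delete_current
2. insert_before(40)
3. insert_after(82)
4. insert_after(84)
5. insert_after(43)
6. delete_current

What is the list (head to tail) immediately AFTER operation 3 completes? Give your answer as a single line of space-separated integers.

After 1 (delete_current): list=[1, 3, 2, 4, 6] cursor@1
After 2 (insert_before(40)): list=[40, 1, 3, 2, 4, 6] cursor@1
After 3 (insert_after(82)): list=[40, 1, 82, 3, 2, 4, 6] cursor@1

Answer: 40 1 82 3 2 4 6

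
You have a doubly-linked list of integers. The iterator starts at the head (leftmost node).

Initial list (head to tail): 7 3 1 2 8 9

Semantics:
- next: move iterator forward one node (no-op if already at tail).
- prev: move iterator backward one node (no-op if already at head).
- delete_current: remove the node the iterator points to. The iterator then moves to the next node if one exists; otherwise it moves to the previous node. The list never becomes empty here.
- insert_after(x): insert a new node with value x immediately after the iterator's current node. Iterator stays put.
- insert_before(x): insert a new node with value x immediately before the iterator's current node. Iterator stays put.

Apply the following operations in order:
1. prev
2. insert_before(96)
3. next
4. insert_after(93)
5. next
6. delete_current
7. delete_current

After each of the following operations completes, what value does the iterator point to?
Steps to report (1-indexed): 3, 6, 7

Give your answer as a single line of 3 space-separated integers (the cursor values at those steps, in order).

After 1 (prev): list=[7, 3, 1, 2, 8, 9] cursor@7
After 2 (insert_before(96)): list=[96, 7, 3, 1, 2, 8, 9] cursor@7
After 3 (next): list=[96, 7, 3, 1, 2, 8, 9] cursor@3
After 4 (insert_after(93)): list=[96, 7, 3, 93, 1, 2, 8, 9] cursor@3
After 5 (next): list=[96, 7, 3, 93, 1, 2, 8, 9] cursor@93
After 6 (delete_current): list=[96, 7, 3, 1, 2, 8, 9] cursor@1
After 7 (delete_current): list=[96, 7, 3, 2, 8, 9] cursor@2

Answer: 3 1 2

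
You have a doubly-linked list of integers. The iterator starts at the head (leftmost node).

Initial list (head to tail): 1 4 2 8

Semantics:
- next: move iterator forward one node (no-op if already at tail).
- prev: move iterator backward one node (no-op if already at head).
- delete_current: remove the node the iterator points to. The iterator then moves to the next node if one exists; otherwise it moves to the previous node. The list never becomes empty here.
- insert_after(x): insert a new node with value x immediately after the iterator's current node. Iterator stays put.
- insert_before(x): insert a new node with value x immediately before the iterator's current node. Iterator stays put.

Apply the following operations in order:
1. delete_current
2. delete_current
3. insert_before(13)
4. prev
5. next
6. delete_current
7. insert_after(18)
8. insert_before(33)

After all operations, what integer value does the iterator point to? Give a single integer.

After 1 (delete_current): list=[4, 2, 8] cursor@4
After 2 (delete_current): list=[2, 8] cursor@2
After 3 (insert_before(13)): list=[13, 2, 8] cursor@2
After 4 (prev): list=[13, 2, 8] cursor@13
After 5 (next): list=[13, 2, 8] cursor@2
After 6 (delete_current): list=[13, 8] cursor@8
After 7 (insert_after(18)): list=[13, 8, 18] cursor@8
After 8 (insert_before(33)): list=[13, 33, 8, 18] cursor@8

Answer: 8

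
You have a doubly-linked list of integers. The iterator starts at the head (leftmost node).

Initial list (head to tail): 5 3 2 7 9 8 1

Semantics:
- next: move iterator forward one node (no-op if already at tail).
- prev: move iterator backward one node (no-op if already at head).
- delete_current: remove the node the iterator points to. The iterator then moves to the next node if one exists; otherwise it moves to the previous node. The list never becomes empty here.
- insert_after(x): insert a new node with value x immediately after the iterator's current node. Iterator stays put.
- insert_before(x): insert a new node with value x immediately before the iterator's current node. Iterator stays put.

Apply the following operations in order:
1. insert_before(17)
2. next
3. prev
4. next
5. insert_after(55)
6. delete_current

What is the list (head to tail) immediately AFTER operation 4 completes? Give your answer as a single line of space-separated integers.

Answer: 17 5 3 2 7 9 8 1

Derivation:
After 1 (insert_before(17)): list=[17, 5, 3, 2, 7, 9, 8, 1] cursor@5
After 2 (next): list=[17, 5, 3, 2, 7, 9, 8, 1] cursor@3
After 3 (prev): list=[17, 5, 3, 2, 7, 9, 8, 1] cursor@5
After 4 (next): list=[17, 5, 3, 2, 7, 9, 8, 1] cursor@3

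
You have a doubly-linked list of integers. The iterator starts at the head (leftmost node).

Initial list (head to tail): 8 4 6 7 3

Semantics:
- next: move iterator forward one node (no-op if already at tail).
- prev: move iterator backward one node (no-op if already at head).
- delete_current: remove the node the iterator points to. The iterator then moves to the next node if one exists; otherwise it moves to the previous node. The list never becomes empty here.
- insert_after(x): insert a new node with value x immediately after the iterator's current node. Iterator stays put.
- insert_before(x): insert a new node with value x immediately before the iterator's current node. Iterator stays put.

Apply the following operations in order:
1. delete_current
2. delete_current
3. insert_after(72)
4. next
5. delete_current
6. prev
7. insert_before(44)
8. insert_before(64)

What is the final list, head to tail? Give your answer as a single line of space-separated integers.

Answer: 44 64 6 7 3

Derivation:
After 1 (delete_current): list=[4, 6, 7, 3] cursor@4
After 2 (delete_current): list=[6, 7, 3] cursor@6
After 3 (insert_after(72)): list=[6, 72, 7, 3] cursor@6
After 4 (next): list=[6, 72, 7, 3] cursor@72
After 5 (delete_current): list=[6, 7, 3] cursor@7
After 6 (prev): list=[6, 7, 3] cursor@6
After 7 (insert_before(44)): list=[44, 6, 7, 3] cursor@6
After 8 (insert_before(64)): list=[44, 64, 6, 7, 3] cursor@6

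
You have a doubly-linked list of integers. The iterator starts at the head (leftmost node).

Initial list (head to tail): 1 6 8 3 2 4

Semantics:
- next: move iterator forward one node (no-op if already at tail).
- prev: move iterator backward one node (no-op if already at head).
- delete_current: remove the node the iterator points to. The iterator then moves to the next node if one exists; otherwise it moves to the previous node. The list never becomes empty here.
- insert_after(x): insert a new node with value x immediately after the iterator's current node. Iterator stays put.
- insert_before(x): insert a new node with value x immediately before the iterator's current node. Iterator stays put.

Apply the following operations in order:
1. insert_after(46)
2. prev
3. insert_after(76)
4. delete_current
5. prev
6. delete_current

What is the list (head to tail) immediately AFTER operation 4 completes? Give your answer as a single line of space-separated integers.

Answer: 76 46 6 8 3 2 4

Derivation:
After 1 (insert_after(46)): list=[1, 46, 6, 8, 3, 2, 4] cursor@1
After 2 (prev): list=[1, 46, 6, 8, 3, 2, 4] cursor@1
After 3 (insert_after(76)): list=[1, 76, 46, 6, 8, 3, 2, 4] cursor@1
After 4 (delete_current): list=[76, 46, 6, 8, 3, 2, 4] cursor@76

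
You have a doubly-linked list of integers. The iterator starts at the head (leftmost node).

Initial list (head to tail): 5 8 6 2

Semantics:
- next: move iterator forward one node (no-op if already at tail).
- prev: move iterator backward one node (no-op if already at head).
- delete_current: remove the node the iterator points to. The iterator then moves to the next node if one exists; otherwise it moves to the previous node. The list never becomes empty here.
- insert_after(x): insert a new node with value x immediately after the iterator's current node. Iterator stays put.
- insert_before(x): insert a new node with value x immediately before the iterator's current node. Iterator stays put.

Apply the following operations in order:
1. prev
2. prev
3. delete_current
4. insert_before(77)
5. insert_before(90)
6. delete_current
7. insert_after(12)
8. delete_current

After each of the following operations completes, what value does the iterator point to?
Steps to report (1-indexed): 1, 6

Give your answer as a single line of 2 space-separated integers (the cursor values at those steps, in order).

After 1 (prev): list=[5, 8, 6, 2] cursor@5
After 2 (prev): list=[5, 8, 6, 2] cursor@5
After 3 (delete_current): list=[8, 6, 2] cursor@8
After 4 (insert_before(77)): list=[77, 8, 6, 2] cursor@8
After 5 (insert_before(90)): list=[77, 90, 8, 6, 2] cursor@8
After 6 (delete_current): list=[77, 90, 6, 2] cursor@6
After 7 (insert_after(12)): list=[77, 90, 6, 12, 2] cursor@6
After 8 (delete_current): list=[77, 90, 12, 2] cursor@12

Answer: 5 6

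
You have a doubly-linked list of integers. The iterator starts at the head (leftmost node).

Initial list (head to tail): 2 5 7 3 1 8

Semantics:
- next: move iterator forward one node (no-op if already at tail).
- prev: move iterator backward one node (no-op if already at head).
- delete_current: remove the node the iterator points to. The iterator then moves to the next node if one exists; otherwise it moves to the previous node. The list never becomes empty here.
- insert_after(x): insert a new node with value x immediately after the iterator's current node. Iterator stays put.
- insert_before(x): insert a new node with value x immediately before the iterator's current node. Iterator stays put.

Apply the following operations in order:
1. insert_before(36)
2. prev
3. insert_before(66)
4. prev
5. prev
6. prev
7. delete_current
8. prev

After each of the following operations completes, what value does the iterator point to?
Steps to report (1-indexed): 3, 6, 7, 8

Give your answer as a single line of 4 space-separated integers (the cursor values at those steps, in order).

After 1 (insert_before(36)): list=[36, 2, 5, 7, 3, 1, 8] cursor@2
After 2 (prev): list=[36, 2, 5, 7, 3, 1, 8] cursor@36
After 3 (insert_before(66)): list=[66, 36, 2, 5, 7, 3, 1, 8] cursor@36
After 4 (prev): list=[66, 36, 2, 5, 7, 3, 1, 8] cursor@66
After 5 (prev): list=[66, 36, 2, 5, 7, 3, 1, 8] cursor@66
After 6 (prev): list=[66, 36, 2, 5, 7, 3, 1, 8] cursor@66
After 7 (delete_current): list=[36, 2, 5, 7, 3, 1, 8] cursor@36
After 8 (prev): list=[36, 2, 5, 7, 3, 1, 8] cursor@36

Answer: 36 66 36 36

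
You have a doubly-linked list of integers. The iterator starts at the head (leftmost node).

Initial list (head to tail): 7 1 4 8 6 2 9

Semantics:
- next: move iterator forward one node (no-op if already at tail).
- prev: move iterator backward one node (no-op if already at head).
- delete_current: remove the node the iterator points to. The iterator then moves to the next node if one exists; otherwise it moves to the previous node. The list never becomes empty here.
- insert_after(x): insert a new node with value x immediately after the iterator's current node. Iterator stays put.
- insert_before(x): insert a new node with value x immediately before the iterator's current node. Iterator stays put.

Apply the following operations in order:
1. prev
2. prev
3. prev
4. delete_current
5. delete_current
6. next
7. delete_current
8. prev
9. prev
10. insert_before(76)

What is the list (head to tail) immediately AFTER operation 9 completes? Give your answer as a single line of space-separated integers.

After 1 (prev): list=[7, 1, 4, 8, 6, 2, 9] cursor@7
After 2 (prev): list=[7, 1, 4, 8, 6, 2, 9] cursor@7
After 3 (prev): list=[7, 1, 4, 8, 6, 2, 9] cursor@7
After 4 (delete_current): list=[1, 4, 8, 6, 2, 9] cursor@1
After 5 (delete_current): list=[4, 8, 6, 2, 9] cursor@4
After 6 (next): list=[4, 8, 6, 2, 9] cursor@8
After 7 (delete_current): list=[4, 6, 2, 9] cursor@6
After 8 (prev): list=[4, 6, 2, 9] cursor@4
After 9 (prev): list=[4, 6, 2, 9] cursor@4

Answer: 4 6 2 9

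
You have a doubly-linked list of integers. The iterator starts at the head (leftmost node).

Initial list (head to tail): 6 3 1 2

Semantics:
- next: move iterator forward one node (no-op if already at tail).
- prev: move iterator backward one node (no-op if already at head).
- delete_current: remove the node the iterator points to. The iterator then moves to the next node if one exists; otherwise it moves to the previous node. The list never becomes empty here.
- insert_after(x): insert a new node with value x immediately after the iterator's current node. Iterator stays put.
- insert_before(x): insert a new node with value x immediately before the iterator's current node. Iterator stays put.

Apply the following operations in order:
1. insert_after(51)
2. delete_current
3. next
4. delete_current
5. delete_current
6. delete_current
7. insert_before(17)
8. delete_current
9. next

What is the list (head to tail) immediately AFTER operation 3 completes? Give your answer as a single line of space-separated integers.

After 1 (insert_after(51)): list=[6, 51, 3, 1, 2] cursor@6
After 2 (delete_current): list=[51, 3, 1, 2] cursor@51
After 3 (next): list=[51, 3, 1, 2] cursor@3

Answer: 51 3 1 2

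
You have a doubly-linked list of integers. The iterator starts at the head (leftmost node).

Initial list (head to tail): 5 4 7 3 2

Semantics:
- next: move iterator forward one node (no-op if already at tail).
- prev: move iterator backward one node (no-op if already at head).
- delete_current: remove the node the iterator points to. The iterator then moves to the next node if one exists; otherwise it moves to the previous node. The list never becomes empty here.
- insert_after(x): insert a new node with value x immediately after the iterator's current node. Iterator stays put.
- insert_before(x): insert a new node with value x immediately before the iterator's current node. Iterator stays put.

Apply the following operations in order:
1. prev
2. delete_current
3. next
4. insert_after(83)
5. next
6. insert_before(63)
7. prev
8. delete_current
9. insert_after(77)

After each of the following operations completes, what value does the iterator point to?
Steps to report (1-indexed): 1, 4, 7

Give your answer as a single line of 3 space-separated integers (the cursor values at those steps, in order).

Answer: 5 7 63

Derivation:
After 1 (prev): list=[5, 4, 7, 3, 2] cursor@5
After 2 (delete_current): list=[4, 7, 3, 2] cursor@4
After 3 (next): list=[4, 7, 3, 2] cursor@7
After 4 (insert_after(83)): list=[4, 7, 83, 3, 2] cursor@7
After 5 (next): list=[4, 7, 83, 3, 2] cursor@83
After 6 (insert_before(63)): list=[4, 7, 63, 83, 3, 2] cursor@83
After 7 (prev): list=[4, 7, 63, 83, 3, 2] cursor@63
After 8 (delete_current): list=[4, 7, 83, 3, 2] cursor@83
After 9 (insert_after(77)): list=[4, 7, 83, 77, 3, 2] cursor@83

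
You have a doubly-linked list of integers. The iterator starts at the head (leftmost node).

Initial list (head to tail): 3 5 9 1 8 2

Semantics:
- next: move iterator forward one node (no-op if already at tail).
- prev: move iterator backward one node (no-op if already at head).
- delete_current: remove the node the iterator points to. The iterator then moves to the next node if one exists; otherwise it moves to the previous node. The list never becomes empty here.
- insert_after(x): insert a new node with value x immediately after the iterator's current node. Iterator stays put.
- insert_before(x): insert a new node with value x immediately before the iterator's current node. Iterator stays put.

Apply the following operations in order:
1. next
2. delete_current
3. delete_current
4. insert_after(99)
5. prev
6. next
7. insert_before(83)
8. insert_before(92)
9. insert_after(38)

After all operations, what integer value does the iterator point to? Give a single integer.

Answer: 1

Derivation:
After 1 (next): list=[3, 5, 9, 1, 8, 2] cursor@5
After 2 (delete_current): list=[3, 9, 1, 8, 2] cursor@9
After 3 (delete_current): list=[3, 1, 8, 2] cursor@1
After 4 (insert_after(99)): list=[3, 1, 99, 8, 2] cursor@1
After 5 (prev): list=[3, 1, 99, 8, 2] cursor@3
After 6 (next): list=[3, 1, 99, 8, 2] cursor@1
After 7 (insert_before(83)): list=[3, 83, 1, 99, 8, 2] cursor@1
After 8 (insert_before(92)): list=[3, 83, 92, 1, 99, 8, 2] cursor@1
After 9 (insert_after(38)): list=[3, 83, 92, 1, 38, 99, 8, 2] cursor@1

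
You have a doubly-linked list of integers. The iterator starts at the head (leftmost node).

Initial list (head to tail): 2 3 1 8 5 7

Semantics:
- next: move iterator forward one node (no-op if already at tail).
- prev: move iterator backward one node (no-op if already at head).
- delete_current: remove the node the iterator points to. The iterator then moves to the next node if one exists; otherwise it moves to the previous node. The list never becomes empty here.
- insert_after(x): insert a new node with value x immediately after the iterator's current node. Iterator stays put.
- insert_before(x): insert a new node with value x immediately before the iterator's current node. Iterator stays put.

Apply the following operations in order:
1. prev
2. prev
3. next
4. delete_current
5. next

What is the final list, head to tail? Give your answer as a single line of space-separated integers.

Answer: 2 1 8 5 7

Derivation:
After 1 (prev): list=[2, 3, 1, 8, 5, 7] cursor@2
After 2 (prev): list=[2, 3, 1, 8, 5, 7] cursor@2
After 3 (next): list=[2, 3, 1, 8, 5, 7] cursor@3
After 4 (delete_current): list=[2, 1, 8, 5, 7] cursor@1
After 5 (next): list=[2, 1, 8, 5, 7] cursor@8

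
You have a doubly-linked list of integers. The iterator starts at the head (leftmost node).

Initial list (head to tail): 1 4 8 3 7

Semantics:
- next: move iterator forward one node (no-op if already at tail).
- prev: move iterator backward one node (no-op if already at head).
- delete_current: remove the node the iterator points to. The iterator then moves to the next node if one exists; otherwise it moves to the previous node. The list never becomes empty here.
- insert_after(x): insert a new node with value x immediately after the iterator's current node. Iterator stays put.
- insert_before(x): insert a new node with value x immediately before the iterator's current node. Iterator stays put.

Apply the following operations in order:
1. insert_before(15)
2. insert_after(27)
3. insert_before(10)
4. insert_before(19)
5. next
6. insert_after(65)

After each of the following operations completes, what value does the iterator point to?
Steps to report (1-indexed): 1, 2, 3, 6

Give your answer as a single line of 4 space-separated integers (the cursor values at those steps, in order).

After 1 (insert_before(15)): list=[15, 1, 4, 8, 3, 7] cursor@1
After 2 (insert_after(27)): list=[15, 1, 27, 4, 8, 3, 7] cursor@1
After 3 (insert_before(10)): list=[15, 10, 1, 27, 4, 8, 3, 7] cursor@1
After 4 (insert_before(19)): list=[15, 10, 19, 1, 27, 4, 8, 3, 7] cursor@1
After 5 (next): list=[15, 10, 19, 1, 27, 4, 8, 3, 7] cursor@27
After 6 (insert_after(65)): list=[15, 10, 19, 1, 27, 65, 4, 8, 3, 7] cursor@27

Answer: 1 1 1 27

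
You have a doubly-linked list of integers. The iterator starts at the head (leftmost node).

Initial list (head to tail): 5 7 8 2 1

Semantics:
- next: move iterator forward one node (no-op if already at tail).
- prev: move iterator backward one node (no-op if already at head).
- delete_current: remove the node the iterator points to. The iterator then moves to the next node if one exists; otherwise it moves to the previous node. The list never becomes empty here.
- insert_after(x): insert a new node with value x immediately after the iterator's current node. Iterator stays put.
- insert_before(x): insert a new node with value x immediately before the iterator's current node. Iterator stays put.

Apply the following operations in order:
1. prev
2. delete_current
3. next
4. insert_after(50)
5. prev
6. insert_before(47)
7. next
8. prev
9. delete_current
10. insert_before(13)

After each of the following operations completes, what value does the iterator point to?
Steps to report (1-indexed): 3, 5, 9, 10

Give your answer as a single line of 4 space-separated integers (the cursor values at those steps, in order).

After 1 (prev): list=[5, 7, 8, 2, 1] cursor@5
After 2 (delete_current): list=[7, 8, 2, 1] cursor@7
After 3 (next): list=[7, 8, 2, 1] cursor@8
After 4 (insert_after(50)): list=[7, 8, 50, 2, 1] cursor@8
After 5 (prev): list=[7, 8, 50, 2, 1] cursor@7
After 6 (insert_before(47)): list=[47, 7, 8, 50, 2, 1] cursor@7
After 7 (next): list=[47, 7, 8, 50, 2, 1] cursor@8
After 8 (prev): list=[47, 7, 8, 50, 2, 1] cursor@7
After 9 (delete_current): list=[47, 8, 50, 2, 1] cursor@8
After 10 (insert_before(13)): list=[47, 13, 8, 50, 2, 1] cursor@8

Answer: 8 7 8 8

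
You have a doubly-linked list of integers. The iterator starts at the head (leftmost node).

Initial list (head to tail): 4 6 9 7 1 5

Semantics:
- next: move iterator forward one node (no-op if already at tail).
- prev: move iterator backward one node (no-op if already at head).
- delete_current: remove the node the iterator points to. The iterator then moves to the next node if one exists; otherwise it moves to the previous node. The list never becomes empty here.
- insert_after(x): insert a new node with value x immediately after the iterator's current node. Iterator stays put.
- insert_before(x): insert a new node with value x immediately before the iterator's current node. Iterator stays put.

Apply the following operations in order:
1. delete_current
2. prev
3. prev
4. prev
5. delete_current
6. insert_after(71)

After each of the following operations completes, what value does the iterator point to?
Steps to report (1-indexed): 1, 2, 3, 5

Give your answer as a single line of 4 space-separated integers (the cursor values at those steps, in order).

After 1 (delete_current): list=[6, 9, 7, 1, 5] cursor@6
After 2 (prev): list=[6, 9, 7, 1, 5] cursor@6
After 3 (prev): list=[6, 9, 7, 1, 5] cursor@6
After 4 (prev): list=[6, 9, 7, 1, 5] cursor@6
After 5 (delete_current): list=[9, 7, 1, 5] cursor@9
After 6 (insert_after(71)): list=[9, 71, 7, 1, 5] cursor@9

Answer: 6 6 6 9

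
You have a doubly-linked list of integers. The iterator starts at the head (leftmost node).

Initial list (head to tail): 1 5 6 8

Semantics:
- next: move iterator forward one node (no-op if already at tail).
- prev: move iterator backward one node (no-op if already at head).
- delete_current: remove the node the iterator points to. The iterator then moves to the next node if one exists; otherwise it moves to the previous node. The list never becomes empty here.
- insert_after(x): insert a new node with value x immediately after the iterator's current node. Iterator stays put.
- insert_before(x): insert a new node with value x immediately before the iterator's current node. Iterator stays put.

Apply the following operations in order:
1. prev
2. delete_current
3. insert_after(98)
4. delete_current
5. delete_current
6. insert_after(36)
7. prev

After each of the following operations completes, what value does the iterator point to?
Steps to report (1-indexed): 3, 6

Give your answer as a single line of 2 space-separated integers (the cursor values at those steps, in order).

Answer: 5 6

Derivation:
After 1 (prev): list=[1, 5, 6, 8] cursor@1
After 2 (delete_current): list=[5, 6, 8] cursor@5
After 3 (insert_after(98)): list=[5, 98, 6, 8] cursor@5
After 4 (delete_current): list=[98, 6, 8] cursor@98
After 5 (delete_current): list=[6, 8] cursor@6
After 6 (insert_after(36)): list=[6, 36, 8] cursor@6
After 7 (prev): list=[6, 36, 8] cursor@6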